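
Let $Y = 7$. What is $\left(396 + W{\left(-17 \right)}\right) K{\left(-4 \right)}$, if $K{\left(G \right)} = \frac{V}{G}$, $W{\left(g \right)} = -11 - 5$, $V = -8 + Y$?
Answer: $95$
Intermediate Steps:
$V = -1$ ($V = -8 + 7 = -1$)
$W{\left(g \right)} = -16$ ($W{\left(g \right)} = -11 - 5 = -16$)
$K{\left(G \right)} = - \frac{1}{G}$
$\left(396 + W{\left(-17 \right)}\right) K{\left(-4 \right)} = \left(396 - 16\right) \left(- \frac{1}{-4}\right) = 380 \left(\left(-1\right) \left(- \frac{1}{4}\right)\right) = 380 \cdot \frac{1}{4} = 95$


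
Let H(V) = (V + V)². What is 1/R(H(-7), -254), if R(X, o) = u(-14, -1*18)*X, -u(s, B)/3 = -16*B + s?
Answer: -1/161112 ≈ -6.2069e-6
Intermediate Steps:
u(s, B) = -3*s + 48*B (u(s, B) = -3*(-16*B + s) = -3*(s - 16*B) = -3*s + 48*B)
H(V) = 4*V² (H(V) = (2*V)² = 4*V²)
R(X, o) = -822*X (R(X, o) = (-3*(-14) + 48*(-1*18))*X = (42 + 48*(-18))*X = (42 - 864)*X = -822*X)
1/R(H(-7), -254) = 1/(-3288*(-7)²) = 1/(-3288*49) = 1/(-822*196) = 1/(-161112) = -1/161112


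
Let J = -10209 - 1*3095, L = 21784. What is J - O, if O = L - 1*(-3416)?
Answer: -38504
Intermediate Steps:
J = -13304 (J = -10209 - 3095 = -13304)
O = 25200 (O = 21784 - 1*(-3416) = 21784 + 3416 = 25200)
J - O = -13304 - 1*25200 = -13304 - 25200 = -38504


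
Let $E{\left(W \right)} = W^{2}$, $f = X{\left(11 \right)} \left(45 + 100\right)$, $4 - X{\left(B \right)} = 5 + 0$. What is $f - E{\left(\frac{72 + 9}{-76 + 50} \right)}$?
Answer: $- \frac{104581}{676} \approx -154.71$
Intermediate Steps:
$X{\left(B \right)} = -1$ ($X{\left(B \right)} = 4 - \left(5 + 0\right) = 4 - 5 = -1$)
$f = -145$ ($f = - (45 + 100) = \left(-1\right) 145 = -145$)
$f - E{\left(\frac{72 + 9}{-76 + 50} \right)} = -145 - \left(\frac{72 + 9}{-76 + 50}\right)^{2} = -145 - \left(\frac{81}{-26}\right)^{2} = -145 - \left(81 \left(- \frac{1}{26}\right)\right)^{2} = -145 - \left(- \frac{81}{26}\right)^{2} = -145 - \frac{6561}{676} = - \frac{104581}{676}$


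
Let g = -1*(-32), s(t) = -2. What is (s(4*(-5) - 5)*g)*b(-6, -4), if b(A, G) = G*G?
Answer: -1024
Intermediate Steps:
b(A, G) = G**2
g = 32
(s(4*(-5) - 5)*g)*b(-6, -4) = -2*32*(-4)**2 = -64*16 = -1024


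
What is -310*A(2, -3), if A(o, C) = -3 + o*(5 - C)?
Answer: -4030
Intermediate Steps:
-310*A(2, -3) = -310*(-3 + 5*2 - 1*(-3)*2) = -310*(-3 + 10 + 6) = -310*13 = -4030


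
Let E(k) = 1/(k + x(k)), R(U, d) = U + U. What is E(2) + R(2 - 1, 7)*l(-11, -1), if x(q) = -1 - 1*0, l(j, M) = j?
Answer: -21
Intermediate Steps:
x(q) = -1 (x(q) = -1 + 0 = -1)
R(U, d) = 2*U
E(k) = 1/(-1 + k) (E(k) = 1/(k - 1) = 1/(-1 + k))
E(2) + R(2 - 1, 7)*l(-11, -1) = 1/(-1 + 2) + (2*(2 - 1))*(-11) = 1/1 + (2*1)*(-11) = 1 + 2*(-11) = 1 - 22 = -21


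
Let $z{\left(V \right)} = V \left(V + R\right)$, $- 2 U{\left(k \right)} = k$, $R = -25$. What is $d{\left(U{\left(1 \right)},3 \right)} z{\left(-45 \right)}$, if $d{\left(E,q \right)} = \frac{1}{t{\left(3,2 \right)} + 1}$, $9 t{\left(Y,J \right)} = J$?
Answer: $\frac{28350}{11} \approx 2577.3$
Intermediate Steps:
$U{\left(k \right)} = - \frac{k}{2}$
$t{\left(Y,J \right)} = \frac{J}{9}$
$d{\left(E,q \right)} = \frac{9}{11}$ ($d{\left(E,q \right)} = \frac{1}{\frac{1}{9} \cdot 2 + 1} = \frac{1}{\frac{2}{9} + 1} = \frac{1}{\frac{11}{9}} = \frac{9}{11}$)
$z{\left(V \right)} = V \left(-25 + V\right)$ ($z{\left(V \right)} = V \left(V - 25\right) = V \left(-25 + V\right)$)
$d{\left(U{\left(1 \right)},3 \right)} z{\left(-45 \right)} = \frac{9 \left(- 45 \left(-25 - 45\right)\right)}{11} = \frac{9 \left(\left(-45\right) \left(-70\right)\right)}{11} = \frac{9}{11} \cdot 3150 = \frac{28350}{11}$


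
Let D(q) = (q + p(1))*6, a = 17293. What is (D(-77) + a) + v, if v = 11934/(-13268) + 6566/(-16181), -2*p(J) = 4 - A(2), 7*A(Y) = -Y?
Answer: 12636395078061/751413278 ≈ 16817.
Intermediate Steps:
A(Y) = -Y/7 (A(Y) = (-Y)/7 = -Y/7)
p(J) = -15/7 (p(J) = -(4 - (-1)*2/7)/2 = -(4 - 1*(-2/7))/2 = -(4 + 2/7)/2 = -1/2*30/7 = -15/7)
D(q) = -90/7 + 6*q (D(q) = (q - 15/7)*6 = (-15/7 + q)*6 = -90/7 + 6*q)
v = -140110871/107344754 (v = 11934*(-1/13268) + 6566*(-1/16181) = -5967/6634 - 6566/16181 = -140110871/107344754 ≈ -1.3052)
(D(-77) + a) + v = ((-90/7 + 6*(-77)) + 17293) - 140110871/107344754 = ((-90/7 - 462) + 17293) - 140110871/107344754 = (-3324/7 + 17293) - 140110871/107344754 = 117727/7 - 140110871/107344754 = 12636395078061/751413278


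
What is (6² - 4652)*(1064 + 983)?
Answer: -9448952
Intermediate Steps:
(6² - 4652)*(1064 + 983) = (36 - 4652)*2047 = -4616*2047 = -9448952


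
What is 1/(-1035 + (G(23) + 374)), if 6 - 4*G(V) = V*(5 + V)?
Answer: -2/1641 ≈ -0.0012188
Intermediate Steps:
G(V) = 3/2 - V*(5 + V)/4
1/(-1035 + (G(23) + 374)) = 1/(-1035 + ((3/2 - 5/4*23 - ¼*23²) + 374)) = 1/(-1035 + ((3/2 - 115/4 - ¼*529) + 374)) = 1/(-1035 + ((3/2 - 115/4 - 529/4) + 374)) = 1/(-1035 + (-319/2 + 374)) = 1/(-1035 + 429/2) = 1/(-1641/2) = -2/1641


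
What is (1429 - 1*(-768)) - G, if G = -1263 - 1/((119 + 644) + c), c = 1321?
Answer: 7210641/2084 ≈ 3460.0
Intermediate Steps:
G = -2632093/2084 (G = -1263 - 1/((119 + 644) + 1321) = -1263 - 1/(763 + 1321) = -1263 - 1/2084 = -2632093/2084 ≈ -1263.0)
(1429 - 1*(-768)) - G = (1429 - 1*(-768)) - 1*(-2632093/2084) = (1429 + 768) + 2632093/2084 = 2197 + 2632093/2084 = 7210641/2084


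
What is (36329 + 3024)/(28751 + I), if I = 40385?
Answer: 1357/2384 ≈ 0.56921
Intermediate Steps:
(36329 + 3024)/(28751 + I) = (36329 + 3024)/(28751 + 40385) = 39353/69136 = 39353*(1/69136) = 1357/2384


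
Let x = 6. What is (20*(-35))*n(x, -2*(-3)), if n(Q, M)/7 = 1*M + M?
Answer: -58800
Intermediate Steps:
n(Q, M) = 14*M (n(Q, M) = 7*(1*M + M) = 7*(M + M) = 7*(2*M) = 14*M)
(20*(-35))*n(x, -2*(-3)) = (20*(-35))*(14*(-2*(-3))) = -9800*6 = -700*84 = -58800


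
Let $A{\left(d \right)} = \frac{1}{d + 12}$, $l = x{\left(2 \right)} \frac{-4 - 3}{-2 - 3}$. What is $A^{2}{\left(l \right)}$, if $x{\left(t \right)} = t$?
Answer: $\frac{25}{5476} \approx 0.0045654$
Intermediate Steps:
$l = \frac{14}{5}$ ($l = 2 \frac{-4 - 3}{-2 - 3} = 2 \left(- \frac{7}{-5}\right) = 2 \left(\left(-7\right) \left(- \frac{1}{5}\right)\right) = 2 \cdot \frac{7}{5} = \frac{14}{5} \approx 2.8$)
$A{\left(d \right)} = \frac{1}{12 + d}$
$A^{2}{\left(l \right)} = \left(\frac{1}{12 + \frac{14}{5}}\right)^{2} = \left(\frac{1}{\frac{74}{5}}\right)^{2} = \left(\frac{5}{74}\right)^{2} = \frac{25}{5476}$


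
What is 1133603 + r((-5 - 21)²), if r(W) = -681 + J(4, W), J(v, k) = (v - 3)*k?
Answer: 1133598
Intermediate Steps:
J(v, k) = k*(-3 + v) (J(v, k) = (-3 + v)*k = k*(-3 + v))
r(W) = -681 + W (r(W) = -681 + W*(-3 + 4) = -681 + W*1 = -681 + W)
1133603 + r((-5 - 21)²) = 1133603 + (-681 + (-5 - 21)²) = 1133603 + (-681 + (-26)²) = 1133603 + (-681 + 676) = 1133603 - 5 = 1133598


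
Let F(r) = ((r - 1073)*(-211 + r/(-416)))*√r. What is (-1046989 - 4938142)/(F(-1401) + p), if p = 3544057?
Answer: -917700627298028288/16537283997919179361 + 133013204206402000*I*√1401/16537283997919179361 ≈ -0.055493 + 0.30106*I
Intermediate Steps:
F(r) = √r*(-1073 + r)*(-211 - r/416) (F(r) = ((-1073 + r)*(-211 + r*(-1/416)))*√r = ((-1073 + r)*(-211 - r/416))*√r = √r*(-1073 + r)*(-211 - r/416))
(-1046989 - 4938142)/(F(-1401) + p) = (-1046989 - 4938142)/(√(-1401)*(94183648 - 1*(-1401)² - 86703*(-1401))/416 + 3544057) = -5985131/((I*√1401)*(94183648 - 1*1962801 + 121470903)/416 + 3544057) = -5985131/((I*√1401)*(94183648 - 1962801 + 121470903)/416 + 3544057) = -5985131/((1/416)*(I*√1401)*213691750 + 3544057) = -5985131/(106845875*I*√1401/208 + 3544057) = -5985131/(3544057 + 106845875*I*√1401/208)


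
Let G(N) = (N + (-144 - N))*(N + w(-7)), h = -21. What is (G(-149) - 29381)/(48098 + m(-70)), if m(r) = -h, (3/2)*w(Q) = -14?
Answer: -6581/48119 ≈ -0.13677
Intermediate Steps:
w(Q) = -28/3 (w(Q) = (⅔)*(-14) = -28/3)
m(r) = 21 (m(r) = -1*(-21) = 21)
G(N) = 1344 - 144*N (G(N) = (N + (-144 - N))*(N - 28/3) = -144*(-28/3 + N) = 1344 - 144*N)
(G(-149) - 29381)/(48098 + m(-70)) = ((1344 - 144*(-149)) - 29381)/(48098 + 21) = ((1344 + 21456) - 29381)/48119 = (22800 - 29381)*(1/48119) = -6581*1/48119 = -6581/48119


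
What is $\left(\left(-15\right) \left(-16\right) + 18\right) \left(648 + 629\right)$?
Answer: $329466$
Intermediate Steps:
$\left(\left(-15\right) \left(-16\right) + 18\right) \left(648 + 629\right) = \left(240 + 18\right) 1277 = 258 \cdot 1277 = 329466$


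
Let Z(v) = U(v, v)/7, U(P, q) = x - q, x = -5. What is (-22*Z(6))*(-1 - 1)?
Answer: -484/7 ≈ -69.143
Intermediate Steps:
U(P, q) = -5 - q
Z(v) = -5/7 - v/7 (Z(v) = (-5 - v)/7 = (-5 - v)*(⅐) = -5/7 - v/7)
(-22*Z(6))*(-1 - 1) = (-22*(-5/7 - ⅐*6))*(-1 - 1) = -22*(-5/7 - 6/7)*(-2) = -22*(-11/7)*(-2) = (242/7)*(-2) = -484/7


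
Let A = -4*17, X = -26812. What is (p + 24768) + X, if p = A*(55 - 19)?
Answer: -4492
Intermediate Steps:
A = -68
p = -2448 (p = -68*(55 - 19) = -68*36 = -2448)
(p + 24768) + X = (-2448 + 24768) - 26812 = 22320 - 26812 = -4492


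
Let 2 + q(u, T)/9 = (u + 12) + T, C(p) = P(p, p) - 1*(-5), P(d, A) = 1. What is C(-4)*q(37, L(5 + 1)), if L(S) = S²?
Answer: 4482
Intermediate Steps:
C(p) = 6 (C(p) = 1 - 1*(-5) = 1 + 5 = 6)
q(u, T) = 90 + 9*T + 9*u (q(u, T) = -18 + 9*((u + 12) + T) = -18 + 9*((12 + u) + T) = -18 + 9*(12 + T + u) = -18 + (108 + 9*T + 9*u) = 90 + 9*T + 9*u)
C(-4)*q(37, L(5 + 1)) = 6*(90 + 9*(5 + 1)² + 9*37) = 6*(90 + 9*6² + 333) = 6*(90 + 9*36 + 333) = 6*(90 + 324 + 333) = 6*747 = 4482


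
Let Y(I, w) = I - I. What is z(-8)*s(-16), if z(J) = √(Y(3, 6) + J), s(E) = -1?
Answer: -2*I*√2 ≈ -2.8284*I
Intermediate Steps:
Y(I, w) = 0
z(J) = √J (z(J) = √(0 + J) = √J)
z(-8)*s(-16) = √(-8)*(-1) = (2*I*√2)*(-1) = -2*I*√2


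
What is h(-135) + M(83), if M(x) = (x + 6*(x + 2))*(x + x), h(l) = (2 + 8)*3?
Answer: 98468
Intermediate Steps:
h(l) = 30 (h(l) = 10*3 = 30)
M(x) = 2*x*(12 + 7*x) (M(x) = (x + 6*(2 + x))*(2*x) = (x + (12 + 6*x))*(2*x) = (12 + 7*x)*(2*x) = 2*x*(12 + 7*x))
h(-135) + M(83) = 30 + 2*83*(12 + 7*83) = 30 + 2*83*(12 + 581) = 30 + 2*83*593 = 30 + 98438 = 98468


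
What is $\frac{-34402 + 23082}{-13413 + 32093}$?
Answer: $- \frac{283}{467} \approx -0.606$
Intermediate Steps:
$\frac{-34402 + 23082}{-13413 + 32093} = - \frac{11320}{18680} = \left(-11320\right) \frac{1}{18680} = - \frac{283}{467}$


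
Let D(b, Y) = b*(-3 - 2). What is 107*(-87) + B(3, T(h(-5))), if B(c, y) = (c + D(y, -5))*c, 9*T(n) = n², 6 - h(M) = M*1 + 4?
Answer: -28145/3 ≈ -9381.7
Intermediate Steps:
D(b, Y) = -5*b (D(b, Y) = b*(-5) = -5*b)
h(M) = 2 - M (h(M) = 6 - (M*1 + 4) = 6 - (M + 4) = 6 - (4 + M) = 6 + (-4 - M) = 2 - M)
T(n) = n²/9
B(c, y) = c*(c - 5*y) (B(c, y) = (c - 5*y)*c = c*(c - 5*y))
107*(-87) + B(3, T(h(-5))) = 107*(-87) + 3*(3 - 5*(2 - 1*(-5))²/9) = -9309 + 3*(3 - 5*(2 + 5)²/9) = -9309 + 3*(3 - 5*7²/9) = -9309 + 3*(3 - 5*49/9) = -9309 + 3*(3 - 245/9) = -9309 + 3*(-218/9) = -9309 - 218/3 = -28145/3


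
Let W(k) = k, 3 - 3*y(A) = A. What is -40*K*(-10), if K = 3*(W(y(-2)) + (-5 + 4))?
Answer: 800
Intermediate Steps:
y(A) = 1 - A/3
K = 2 (K = 3*((1 - ⅓*(-2)) + (-5 + 4)) = 3*((1 + ⅔) - 1) = 3*(5/3 - 1) = 3*(⅔) = 2)
-40*K*(-10) = -40*2*(-10) = -80*(-10) = 800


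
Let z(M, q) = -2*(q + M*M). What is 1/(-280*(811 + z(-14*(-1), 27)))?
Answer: -1/102200 ≈ -9.7847e-6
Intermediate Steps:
z(M, q) = -2*q - 2*M² (z(M, q) = -2*(q + M²) = -2*q - 2*M²)
1/(-280*(811 + z(-14*(-1), 27))) = 1/(-280*(811 + (-2*27 - 2*(-14*(-1))²))) = 1/(-280*(811 + (-54 - 2*14²))) = 1/(-280*(811 + (-54 - 2*196))) = 1/(-280*(811 + (-54 - 392))) = 1/(-280*(811 - 446)) = 1/(-280*365) = 1/(-102200) = -1/102200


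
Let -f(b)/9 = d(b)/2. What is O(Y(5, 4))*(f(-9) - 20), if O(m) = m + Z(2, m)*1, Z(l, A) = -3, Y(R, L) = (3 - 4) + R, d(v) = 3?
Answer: -67/2 ≈ -33.500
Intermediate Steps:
Y(R, L) = -1 + R
O(m) = -3 + m (O(m) = m - 3*1 = m - 3 = -3 + m)
f(b) = -27/2
O(Y(5, 4))*(f(-9) - 20) = (-3 + (-1 + 5))*(-27/2 - 20) = (-3 + 4)*(-67/2) = 1*(-67/2) = -67/2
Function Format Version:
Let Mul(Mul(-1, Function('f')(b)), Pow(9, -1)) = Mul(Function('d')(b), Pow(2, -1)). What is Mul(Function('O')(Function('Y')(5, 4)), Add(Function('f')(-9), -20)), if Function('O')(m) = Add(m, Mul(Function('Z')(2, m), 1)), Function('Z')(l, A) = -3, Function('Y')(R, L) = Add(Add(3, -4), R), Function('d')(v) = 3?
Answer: Rational(-67, 2) ≈ -33.500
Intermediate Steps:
Function('Y')(R, L) = Add(-1, R)
Function('O')(m) = Add(-3, m) (Function('O')(m) = Add(m, Mul(-3, 1)) = Add(m, -3) = Add(-3, m))
Function('f')(b) = Rational(-27, 2) (Function('f')(b) = Mul(-9, Mul(3, Pow(2, -1))) = Mul(-9, Mul(3, Rational(1, 2))) = Mul(-9, Rational(3, 2)) = Rational(-27, 2))
Mul(Function('O')(Function('Y')(5, 4)), Add(Function('f')(-9), -20)) = Mul(Add(-3, Add(-1, 5)), Add(Rational(-27, 2), -20)) = Mul(Add(-3, 4), Rational(-67, 2)) = Mul(1, Rational(-67, 2)) = Rational(-67, 2)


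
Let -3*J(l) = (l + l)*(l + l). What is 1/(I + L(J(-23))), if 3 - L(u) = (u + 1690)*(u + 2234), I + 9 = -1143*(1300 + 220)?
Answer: -9/29183338 ≈ -3.0840e-7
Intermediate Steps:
I = -1737369 (I = -9 - 1143*(1300 + 220) = -9 - 1143*1520 = -9 - 1737360 = -1737369)
J(l) = -4*l²/3 (J(l) = -(l + l)*(l + l)/3 = -2*l*2*l/3 = -4*l²/3)
L(u) = 3 - (1690 + u)*(2234 + u) (L(u) = 3 - (u + 1690)*(u + 2234) = 3 - (1690 + u)*(2234 + u))
1/(I + L(J(-23))) = 1/(-1737369 + (-3775457 - (-4/3*(-23)²)² - (-5232)*(-23)²)) = 1/(-1737369 + (-3775457 - (-4/3*529)² - (-5232)*529)) = 1/(-1737369 + (-3775457 - (-2116/3)² - 3924*(-2116/3))) = 1/(-1737369 + (-3775457 - 1*4477456/9 + 2767728)) = 1/(-1737369 + (-3775457 - 4477456/9 + 2767728)) = 1/(-1737369 - 13547017/9) = 1/(-29183338/9) = -9/29183338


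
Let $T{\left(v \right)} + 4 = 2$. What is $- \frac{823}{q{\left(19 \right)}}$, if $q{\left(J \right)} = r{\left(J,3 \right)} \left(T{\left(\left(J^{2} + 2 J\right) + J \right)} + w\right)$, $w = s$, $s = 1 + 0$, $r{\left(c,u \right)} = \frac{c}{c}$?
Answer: $823$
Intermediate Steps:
$r{\left(c,u \right)} = 1$
$s = 1$
$T{\left(v \right)} = -2$ ($T{\left(v \right)} = -4 + 2 = -2$)
$w = 1$
$q{\left(J \right)} = -1$ ($q{\left(J \right)} = 1 \left(-2 + 1\right) = 1 \left(-1\right) = -1$)
$- \frac{823}{q{\left(19 \right)}} = - \frac{823}{-1} = - 823 \left(-1\right) = \left(-1\right) \left(-823\right) = 823$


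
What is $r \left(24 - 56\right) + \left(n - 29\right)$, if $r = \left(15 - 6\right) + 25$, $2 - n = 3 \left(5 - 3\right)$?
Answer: $-1121$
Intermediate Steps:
$n = -4$ ($n = 2 - 3 \left(5 - 3\right) = 2 - 3 \cdot 2 = 2 - 6 = -4$)
$r = 34$ ($r = 9 + 25 = 34$)
$r \left(24 - 56\right) + \left(n - 29\right) = 34 \left(24 - 56\right) - 33 = 34 \left(-32\right) - 33 = -1088 - 33 = -1121$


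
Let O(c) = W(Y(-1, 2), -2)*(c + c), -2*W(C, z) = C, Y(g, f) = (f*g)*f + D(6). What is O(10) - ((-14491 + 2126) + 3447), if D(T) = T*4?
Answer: 8718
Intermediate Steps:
D(T) = 4*T
Y(g, f) = 24 + g*f² (Y(g, f) = (f*g)*f + 4*6 = g*f² + 24 = 24 + g*f²)
W(C, z) = -C/2
O(c) = -20*c (O(c) = (-(24 - 1*2²)/2)*(c + c) = (-(24 - 1*4)/2)*(2*c) = (-(24 - 4)/2)*(2*c) = (-½*20)*(2*c) = -20*c)
O(10) - ((-14491 + 2126) + 3447) = -20*10 - ((-14491 + 2126) + 3447) = -200 - (-12365 + 3447) = -200 - 1*(-8918) = -200 + 8918 = 8718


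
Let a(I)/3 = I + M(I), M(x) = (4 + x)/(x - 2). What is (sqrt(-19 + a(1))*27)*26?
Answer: 702*I*sqrt(31) ≈ 3908.6*I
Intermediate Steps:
M(x) = (4 + x)/(-2 + x)
a(I) = 3*I + 3*(4 + I)/(-2 + I) (a(I) = 3*(I + (4 + I)/(-2 + I)) = 3*I + 3*(4 + I)/(-2 + I))
(sqrt(-19 + a(1))*27)*26 = (sqrt(-19 + 3*(4 + 1**2 - 1*1)/(-2 + 1))*27)*26 = (sqrt(-19 + 3*(4 + 1 - 1)/(-1))*27)*26 = (sqrt(-19 + 3*(-1)*4)*27)*26 = (sqrt(-19 - 12)*27)*26 = (sqrt(-31)*27)*26 = ((I*sqrt(31))*27)*26 = (27*I*sqrt(31))*26 = 702*I*sqrt(31)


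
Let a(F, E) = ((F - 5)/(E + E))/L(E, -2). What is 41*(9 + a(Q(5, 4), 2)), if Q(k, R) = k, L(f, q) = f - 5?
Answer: 369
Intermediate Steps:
L(f, q) = -5 + f
a(F, E) = (-5 + F)/(2*E*(-5 + E)) (a(F, E) = ((F - 5)/(E + E))/(-5 + E) = ((-5 + F)/((2*E)))/(-5 + E) = ((-5 + F)*(1/(2*E)))/(-5 + E) = ((-5 + F)/(2*E))/(-5 + E) = (-5 + F)/(2*E*(-5 + E)))
41*(9 + a(Q(5, 4), 2)) = 41*(9 + (1/2)*(-5 + 5)/(2*(-5 + 2))) = 41*(9 + (1/2)*(1/2)*0/(-3)) = 41*(9 + (1/2)*(1/2)*(-1/3)*0) = 41*(9 + 0) = 41*9 = 369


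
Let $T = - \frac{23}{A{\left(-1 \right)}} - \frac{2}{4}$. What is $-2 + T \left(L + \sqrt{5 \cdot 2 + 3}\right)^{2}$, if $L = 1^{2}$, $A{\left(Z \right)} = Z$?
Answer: $313 + 45 \sqrt{13} \approx 475.25$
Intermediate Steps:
$L = 1$
$T = \frac{45}{2}$ ($T = - \frac{23}{-1} - \frac{2}{4} = \left(-23\right) \left(-1\right) - \frac{1}{2} = 23 - \frac{1}{2} = \frac{45}{2} \approx 22.5$)
$-2 + T \left(L + \sqrt{5 \cdot 2 + 3}\right)^{2} = -2 + \frac{45 \left(1 + \sqrt{5 \cdot 2 + 3}\right)^{2}}{2} = -2 + \frac{45 \left(1 + \sqrt{10 + 3}\right)^{2}}{2} = -2 + \frac{45 \left(1 + \sqrt{13}\right)^{2}}{2}$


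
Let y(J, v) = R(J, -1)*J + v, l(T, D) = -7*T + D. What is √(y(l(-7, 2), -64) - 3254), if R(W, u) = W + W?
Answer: 2*√471 ≈ 43.405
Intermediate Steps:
R(W, u) = 2*W
l(T, D) = D - 7*T
y(J, v) = v + 2*J² (y(J, v) = (2*J)*J + v = 2*J² + v = v + 2*J²)
√(y(l(-7, 2), -64) - 3254) = √((-64 + 2*(2 - 7*(-7))²) - 3254) = √((-64 + 2*(2 + 49)²) - 3254) = √((-64 + 2*51²) - 3254) = √((-64 + 2*2601) - 3254) = √((-64 + 5202) - 3254) = √(5138 - 3254) = √1884 = 2*√471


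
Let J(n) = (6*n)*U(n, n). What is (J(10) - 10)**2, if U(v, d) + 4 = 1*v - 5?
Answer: 2500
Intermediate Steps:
U(v, d) = -9 + v (U(v, d) = -4 + (1*v - 5) = -4 + (v - 5) = -4 + (-5 + v) = -9 + v)
J(n) = 6*n*(-9 + n) (J(n) = (6*n)*(-9 + n) = 6*n*(-9 + n))
(J(10) - 10)**2 = (6*10*(-9 + 10) - 10)**2 = (6*10*1 - 10)**2 = (60 - 10)**2 = 50**2 = 2500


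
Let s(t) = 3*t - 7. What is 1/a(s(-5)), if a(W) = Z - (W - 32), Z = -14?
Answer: 1/40 ≈ 0.025000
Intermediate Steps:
s(t) = -7 + 3*t
a(W) = 18 - W (a(W) = -14 - (W - 32) = -14 - (-32 + W) = -14 + (32 - W) = 18 - W)
1/a(s(-5)) = 1/(18 - (-7 + 3*(-5))) = 1/(18 - (-7 - 15)) = 1/(18 - 1*(-22)) = 1/(18 + 22) = 1/40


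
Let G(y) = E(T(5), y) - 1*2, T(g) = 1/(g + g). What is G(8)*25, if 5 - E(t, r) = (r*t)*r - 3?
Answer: -10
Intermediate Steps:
T(g) = 1/(2*g)
E(t, r) = 8 - t*r² (E(t, r) = 5 - ((r*t)*r - 3) = 5 - (t*r² - 3) = 5 - (-3 + t*r²) = 5 + (3 - t*r²) = 8 - t*r²)
G(y) = 6 - y²/10 (G(y) = (8 - (½)/5*y²) - 1*2 = (8 - (½)*(⅕)*y²) - 2 = (8 - 1*⅒*y²) - 2 = (8 - y²/10) - 2 = 6 - y²/10)
G(8)*25 = (6 - ⅒*8²)*25 = (6 - ⅒*64)*25 = (6 - 32/5)*25 = -⅖*25 = -10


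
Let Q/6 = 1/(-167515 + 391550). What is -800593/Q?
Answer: -179360852755/6 ≈ -2.9893e+10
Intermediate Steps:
Q = 6/224035 (Q = 6/(-167515 + 391550) = 6/224035 ≈ 2.6782e-5)
-800593/Q = -800593/6/224035 = -800593*224035/6 = -179360852755/6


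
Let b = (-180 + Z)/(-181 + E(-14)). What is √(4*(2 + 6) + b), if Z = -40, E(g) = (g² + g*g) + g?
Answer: 78*√197/197 ≈ 5.5573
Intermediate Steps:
E(g) = g + 2*g² (E(g) = (g² + g²) + g = 2*g² + g = g + 2*g²)
b = -220/197 (b = (-180 - 40)/(-181 - 14*(1 + 2*(-14))) = -220/(-181 - 14*(1 - 28)) = -220/(-181 - 14*(-27)) = -220/(-181 + 378) = -220/197 ≈ -1.1168)
√(4*(2 + 6) + b) = √(4*(2 + 6) - 220/197) = √(4*8 - 220/197) = √(32 - 220/197) = √(6084/197) = 78*√197/197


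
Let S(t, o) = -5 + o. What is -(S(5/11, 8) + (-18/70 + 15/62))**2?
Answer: -41951529/4708900 ≈ -8.9090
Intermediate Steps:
-(S(5/11, 8) + (-18/70 + 15/62))**2 = -((-5 + 8) + (-18/70 + 15/62))**2 = -(3 + (-18*1/70 + 15*(1/62)))**2 = -(3 + (-9/35 + 15/62))**2 = -(3 - 33/2170)**2 = -(6477/2170)**2 = -1*41951529/4708900 = -41951529/4708900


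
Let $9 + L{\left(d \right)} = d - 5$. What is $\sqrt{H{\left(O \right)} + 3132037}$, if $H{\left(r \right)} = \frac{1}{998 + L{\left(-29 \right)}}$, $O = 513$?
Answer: $\frac{2 \sqrt{714124011470}}{955} \approx 1769.8$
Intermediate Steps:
$L{\left(d \right)} = -14 + d$ ($L{\left(d \right)} = -9 + \left(d - 5\right) = -9 + \left(-5 + d\right) = -14 + d$)
$H{\left(r \right)} = \frac{1}{955}$ ($H{\left(r \right)} = \frac{1}{998 - 43} = \frac{1}{955}$)
$\sqrt{H{\left(O \right)} + 3132037} = \sqrt{\frac{1}{955} + 3132037} = \sqrt{\frac{2991095336}{955}} = \frac{2 \sqrt{714124011470}}{955}$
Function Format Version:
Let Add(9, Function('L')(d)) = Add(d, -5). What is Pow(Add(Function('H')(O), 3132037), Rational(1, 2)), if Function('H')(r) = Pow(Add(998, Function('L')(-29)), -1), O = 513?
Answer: Mul(Rational(2, 955), Pow(714124011470, Rational(1, 2))) ≈ 1769.8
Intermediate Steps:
Function('L')(d) = Add(-14, d) (Function('L')(d) = Add(-9, Add(d, -5)) = Add(-9, Add(-5, d)) = Add(-14, d))
Function('H')(r) = Rational(1, 955) (Function('H')(r) = Pow(Add(998, Add(-14, -29)), -1) = Pow(Add(998, -43), -1) = Pow(955, -1) = Rational(1, 955))
Pow(Add(Function('H')(O), 3132037), Rational(1, 2)) = Pow(Add(Rational(1, 955), 3132037), Rational(1, 2)) = Pow(Rational(2991095336, 955), Rational(1, 2)) = Mul(Rational(2, 955), Pow(714124011470, Rational(1, 2)))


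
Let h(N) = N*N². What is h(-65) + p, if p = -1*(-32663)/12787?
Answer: -3511597212/12787 ≈ -2.7462e+5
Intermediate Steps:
h(N) = N³
p = 32663/12787 (p = 32663*(1/12787) = 32663/12787 ≈ 2.5544)
h(-65) + p = (-65)³ + 32663/12787 = -274625 + 32663/12787 = -3511597212/12787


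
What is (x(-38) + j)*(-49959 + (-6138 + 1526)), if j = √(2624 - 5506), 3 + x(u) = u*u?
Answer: -78636811 - 54571*I*√2882 ≈ -7.8637e+7 - 2.9296e+6*I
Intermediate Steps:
x(u) = -3 + u² (x(u) = -3 + u*u = -3 + u²)
j = I*√2882 (j = √(-2882) = I*√2882 ≈ 53.684*I)
(x(-38) + j)*(-49959 + (-6138 + 1526)) = ((-3 + (-38)²) + I*√2882)*(-49959 + (-6138 + 1526)) = ((-3 + 1444) + I*√2882)*(-49959 - 4612) = (1441 + I*√2882)*(-54571) = -78636811 - 54571*I*√2882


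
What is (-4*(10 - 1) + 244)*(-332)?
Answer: -69056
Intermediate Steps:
(-4*(10 - 1) + 244)*(-332) = (-4*9 + 244)*(-332) = (-36 + 244)*(-332) = 208*(-332) = -69056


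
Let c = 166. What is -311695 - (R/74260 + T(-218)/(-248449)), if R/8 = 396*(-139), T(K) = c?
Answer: -1437652020400773/4612455685 ≈ -3.1169e+5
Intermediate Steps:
T(K) = 166
R = -440352 (R = 8*(396*(-139)) = 8*(-55044) = -440352)
-311695 - (R/74260 + T(-218)/(-248449)) = -311695 - (-440352/74260 + 166/(-248449)) = -311695 - (-440352*1/74260 + 166*(-1/248449)) = -311695 - (-110088/18565 - 166/248449) = -311695 - 1*(-27354335302/4612455685) = -311695 + 27354335302/4612455685 = -1437652020400773/4612455685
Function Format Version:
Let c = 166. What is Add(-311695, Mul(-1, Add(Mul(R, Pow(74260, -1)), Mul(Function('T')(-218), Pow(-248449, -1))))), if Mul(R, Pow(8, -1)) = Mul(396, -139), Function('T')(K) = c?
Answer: Rational(-1437652020400773, 4612455685) ≈ -3.1169e+5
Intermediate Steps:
Function('T')(K) = 166
R = -440352 (R = Mul(8, Mul(396, -139)) = Mul(8, -55044) = -440352)
Add(-311695, Mul(-1, Add(Mul(R, Pow(74260, -1)), Mul(Function('T')(-218), Pow(-248449, -1))))) = Add(-311695, Mul(-1, Add(Mul(-440352, Pow(74260, -1)), Mul(166, Pow(-248449, -1))))) = Add(-311695, Mul(-1, Add(Mul(-440352, Rational(1, 74260)), Mul(166, Rational(-1, 248449))))) = Add(-311695, Mul(-1, Add(Rational(-110088, 18565), Rational(-166, 248449)))) = Add(-311695, Mul(-1, Rational(-27354335302, 4612455685))) = Add(-311695, Rational(27354335302, 4612455685)) = Rational(-1437652020400773, 4612455685)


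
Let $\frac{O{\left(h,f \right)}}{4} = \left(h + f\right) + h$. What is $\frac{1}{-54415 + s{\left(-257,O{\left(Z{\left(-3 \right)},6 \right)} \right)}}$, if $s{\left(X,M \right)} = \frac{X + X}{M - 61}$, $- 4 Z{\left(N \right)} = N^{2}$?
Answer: $- \frac{55}{2992311} \approx -1.838 \cdot 10^{-5}$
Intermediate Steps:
$Z{\left(N \right)} = - \frac{N^{2}}{4}$
$O{\left(h,f \right)} = 4 f + 8 h$ ($O{\left(h,f \right)} = 4 \left(\left(h + f\right) + h\right) = 4 \left(\left(f + h\right) + h\right) = 4 \left(f + 2 h\right) = 4 f + 8 h$)
$s{\left(X,M \right)} = \frac{2 X}{-61 + M}$
$\frac{1}{-54415 + s{\left(-257,O{\left(Z{\left(-3 \right)},6 \right)} \right)}} = \frac{1}{-54415 + 2 \left(-257\right) \frac{1}{-61 + \left(4 \cdot 6 + 8 \left(- \frac{\left(-3\right)^{2}}{4}\right)\right)}} = \frac{1}{-54415 + 2 \left(-257\right) \frac{1}{-61 + \left(24 + 8 \left(\left(- \frac{1}{4}\right) 9\right)\right)}} = \frac{1}{-54415 + 2 \left(-257\right) \frac{1}{-61 + \left(24 + 8 \left(- \frac{9}{4}\right)\right)}} = \frac{1}{-54415 + 2 \left(-257\right) \frac{1}{-61 + \left(24 - 18\right)}} = \frac{1}{-54415 + 2 \left(-257\right) \frac{1}{-61 + 6}} = \frac{1}{-54415 + 2 \left(-257\right) \frac{1}{-55}} = \frac{1}{-54415 + 2 \left(-257\right) \left(- \frac{1}{55}\right)} = \frac{1}{-54415 + \frac{514}{55}} = \frac{1}{- \frac{2992311}{55}} = - \frac{55}{2992311}$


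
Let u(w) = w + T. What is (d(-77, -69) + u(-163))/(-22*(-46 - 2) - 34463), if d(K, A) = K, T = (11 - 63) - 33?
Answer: 325/33407 ≈ 0.0097285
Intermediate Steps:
T = -85 (T = -52 - 33 = -85)
u(w) = -85 + w (u(w) = w - 85 = -85 + w)
(d(-77, -69) + u(-163))/(-22*(-46 - 2) - 34463) = (-77 + (-85 - 163))/(-22*(-46 - 2) - 34463) = (-77 - 248)/(-22*(-48) - 34463) = -325/(1056 - 34463) = -325/(-33407) = -325*(-1/33407) = 325/33407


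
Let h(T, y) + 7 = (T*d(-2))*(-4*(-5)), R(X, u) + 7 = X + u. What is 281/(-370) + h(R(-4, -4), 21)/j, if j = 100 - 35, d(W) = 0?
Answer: -4171/4810 ≈ -0.86715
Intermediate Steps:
R(X, u) = -7 + X + u (R(X, u) = -7 + (X + u) = -7 + X + u)
h(T, y) = -7 (h(T, y) = -7 + (T*0)*(-4*(-5)) = -7 + 0*20 = -7 + 0 = -7)
j = 65
281/(-370) + h(R(-4, -4), 21)/j = 281/(-370) - 7/65 = 281*(-1/370) - 7*1/65 = -281/370 - 7/65 = -4171/4810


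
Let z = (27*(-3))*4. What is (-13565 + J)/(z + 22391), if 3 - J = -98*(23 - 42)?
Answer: -15424/22067 ≈ -0.69896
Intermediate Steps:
z = -324 (z = -81*4 = -324)
J = -1859 (J = 3 - (-98)*(23 - 42) = 3 - (-98)*(-19) = 3 - 1*1862 = 3 - 1862 = -1859)
(-13565 + J)/(z + 22391) = (-13565 - 1859)/(-324 + 22391) = -15424/22067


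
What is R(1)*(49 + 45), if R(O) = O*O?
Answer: 94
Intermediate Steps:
R(O) = O²
R(1)*(49 + 45) = 1²*(49 + 45) = 1*94 = 94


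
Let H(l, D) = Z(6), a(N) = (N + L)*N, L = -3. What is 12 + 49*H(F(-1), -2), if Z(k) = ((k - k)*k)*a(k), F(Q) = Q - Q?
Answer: 12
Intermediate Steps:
F(Q) = 0
a(N) = N*(-3 + N) (a(N) = (N - 3)*N = (-3 + N)*N = N*(-3 + N))
Z(k) = 0 (Z(k) = ((k - k)*k)*(k*(-3 + k)) = (0*k)*(k*(-3 + k)) = 0*(k*(-3 + k)) = 0)
H(l, D) = 0
12 + 49*H(F(-1), -2) = 12 + 49*0 = 12 + 0 = 12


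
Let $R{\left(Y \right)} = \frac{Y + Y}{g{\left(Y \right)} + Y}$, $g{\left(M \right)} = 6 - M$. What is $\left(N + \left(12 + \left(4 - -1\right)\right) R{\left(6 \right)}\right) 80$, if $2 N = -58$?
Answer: $400$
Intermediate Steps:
$R{\left(Y \right)} = \frac{Y}{3}$ ($R{\left(Y \right)} = \frac{Y + Y}{\left(6 - Y\right) + Y} = \frac{2 Y}{6} = 2 Y \frac{1}{6} = \frac{Y}{3}$)
$N = -29$ ($N = \frac{1}{2} \left(-58\right) = -29$)
$\left(N + \left(12 + \left(4 - -1\right)\right) R{\left(6 \right)}\right) 80 = \left(-29 + \left(12 + \left(4 - -1\right)\right) \frac{1}{3} \cdot 6\right) 80 = \left(-29 + \left(12 + \left(4 + 1\right)\right) 2\right) 80 = \left(-29 + \left(12 + 5\right) 2\right) 80 = \left(-29 + 17 \cdot 2\right) 80 = \left(-29 + 34\right) 80 = 5 \cdot 80 = 400$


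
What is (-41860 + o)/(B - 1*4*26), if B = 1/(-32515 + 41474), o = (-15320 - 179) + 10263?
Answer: 60276152/133105 ≈ 452.85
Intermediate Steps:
o = -5236 (o = -15499 + 10263 = -5236)
B = 1/8959 ≈ 0.00011162
(-41860 + o)/(B - 1*4*26) = (-41860 - 5236)/(1/8959 - 1*4*26) = -47096/(1/8959 - 4*26) = -47096/(1/8959 - 104) = -47096/(-931735/8959) = -47096*(-8959/931735) = 60276152/133105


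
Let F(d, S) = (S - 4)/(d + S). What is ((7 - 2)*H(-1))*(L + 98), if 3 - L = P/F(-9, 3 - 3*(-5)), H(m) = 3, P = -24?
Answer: 12225/7 ≈ 1746.4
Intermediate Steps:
F(d, S) = (-4 + S)/(S + d)
L = 129/7 (L = 3 - (-24)/((-4 + (3 - 3*(-5)))/((3 - 3*(-5)) - 9)) = 3 - (-24)/((-4 + (3 + 15))/((3 + 15) - 9)) = 3 - (-24)/((-4 + 18)/(18 - 9)) = 3 - (-24)/(14/9) = 3 - (-24)/((1/9)*14) = 3 - (-24)/14/9 = 3 - (-24)*9/14 = 3 - 1*(-108/7) = 3 + 108/7 = 129/7 ≈ 18.429)
((7 - 2)*H(-1))*(L + 98) = ((7 - 2)*3)*(129/7 + 98) = (5*3)*(815/7) = 15*(815/7) = 12225/7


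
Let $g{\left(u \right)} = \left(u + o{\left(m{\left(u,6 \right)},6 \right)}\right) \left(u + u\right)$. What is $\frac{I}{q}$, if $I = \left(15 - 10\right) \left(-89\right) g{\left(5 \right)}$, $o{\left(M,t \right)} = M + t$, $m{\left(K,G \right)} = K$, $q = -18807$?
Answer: $\frac{71200}{18807} \approx 3.7858$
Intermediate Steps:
$g{\left(u \right)} = 2 u \left(6 + 2 u\right)$ ($g{\left(u \right)} = \left(u + \left(u + 6\right)\right) \left(u + u\right) = \left(u + \left(6 + u\right)\right) 2 u = \left(6 + 2 u\right) 2 u = 2 u \left(6 + 2 u\right)$)
$I = -71200$ ($I = \left(15 - 10\right) \left(-89\right) 4 \cdot 5 \left(3 + 5\right) = 5 \left(-89\right) 4 \cdot 5 \cdot 8 = \left(-445\right) 160 = -71200$)
$\frac{I}{q} = - \frac{71200}{-18807} = \left(-71200\right) \left(- \frac{1}{18807}\right) = \frac{71200}{18807}$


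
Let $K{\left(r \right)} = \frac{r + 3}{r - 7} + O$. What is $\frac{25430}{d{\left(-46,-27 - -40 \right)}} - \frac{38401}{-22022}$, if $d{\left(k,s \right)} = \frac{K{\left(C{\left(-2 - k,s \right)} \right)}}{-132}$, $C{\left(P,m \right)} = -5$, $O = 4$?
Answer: $- \frac{8064262769}{10010} \approx -8.0562 \cdot 10^{5}$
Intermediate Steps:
$K{\left(r \right)} = 4 + \frac{3 + r}{-7 + r}$ ($K{\left(r \right)} = \frac{r + 3}{r - 7} + 4 = \frac{3 + r}{-7 + r} + 4 = 4 + \frac{3 + r}{-7 + r}$)
$d{\left(k,s \right)} = - \frac{25}{792}$ ($d{\left(k,s \right)} = \frac{5 \frac{1}{-7 - 5} \left(-5 - 5\right)}{-132} = 5 \frac{1}{-12} \left(-10\right) \left(- \frac{1}{132}\right) = 5 \left(- \frac{1}{12}\right) \left(-10\right) \left(- \frac{1}{132}\right) = \frac{25}{6} \left(- \frac{1}{132}\right) = - \frac{25}{792}$)
$\frac{25430}{d{\left(-46,-27 - -40 \right)}} - \frac{38401}{-22022} = \frac{25430}{- \frac{25}{792}} - \frac{38401}{-22022} = 25430 \left(- \frac{792}{25}\right) - - \frac{3491}{2002} = - \frac{4028112}{5} + \frac{3491}{2002} = - \frac{8064262769}{10010}$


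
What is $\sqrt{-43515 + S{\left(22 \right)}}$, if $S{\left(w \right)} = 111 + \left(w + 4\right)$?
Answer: $23 i \sqrt{82} \approx 208.27 i$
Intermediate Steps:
$S{\left(w \right)} = 115 + w$ ($S{\left(w \right)} = 111 + \left(4 + w\right) = 115 + w$)
$\sqrt{-43515 + S{\left(22 \right)}} = \sqrt{-43515 + \left(115 + 22\right)} = \sqrt{-43515 + 137} = \sqrt{-43378} = 23 i \sqrt{82}$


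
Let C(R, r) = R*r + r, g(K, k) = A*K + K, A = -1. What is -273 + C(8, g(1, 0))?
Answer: -273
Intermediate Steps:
g(K, k) = 0 (g(K, k) = -K + K = 0)
C(R, r) = r + R*r
-273 + C(8, g(1, 0)) = -273 + 0*(1 + 8) = -273 + 0*9 = -273 + 0 = -273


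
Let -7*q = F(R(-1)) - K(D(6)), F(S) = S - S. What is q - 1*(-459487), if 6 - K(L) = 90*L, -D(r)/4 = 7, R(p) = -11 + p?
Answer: 3218935/7 ≈ 4.5985e+5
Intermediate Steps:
D(r) = -28 (D(r) = -4*7 = -28)
K(L) = 6 - 90*L
F(S) = 0
q = 2526/7 (q = -(0 - (6 - 90*(-28)))/7 = -(0 - (6 + 2520))/7 = -(0 - 1*2526)/7 = -(0 - 2526)/7 = -⅐*(-2526) = 2526/7 ≈ 360.86)
q - 1*(-459487) = 2526/7 - 1*(-459487) = 2526/7 + 459487 = 3218935/7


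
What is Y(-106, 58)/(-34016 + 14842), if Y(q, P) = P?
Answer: -29/9587 ≈ -0.0030249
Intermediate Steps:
Y(-106, 58)/(-34016 + 14842) = 58/(-34016 + 14842) = 58/(-19174) = 58*(-1/19174) = -29/9587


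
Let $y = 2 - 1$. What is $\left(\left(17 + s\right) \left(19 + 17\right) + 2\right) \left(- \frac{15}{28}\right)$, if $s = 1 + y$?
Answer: $- \frac{735}{2} \approx -367.5$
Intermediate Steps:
$y = 1$
$s = 2$ ($s = 1 + 1 = 2$)
$\left(\left(17 + s\right) \left(19 + 17\right) + 2\right) \left(- \frac{15}{28}\right) = \left(\left(17 + 2\right) \left(19 + 17\right) + 2\right) \left(- \frac{15}{28}\right) = \left(19 \cdot 36 + 2\right) \left(\left(-15\right) \frac{1}{28}\right) = \left(684 + 2\right) \left(- \frac{15}{28}\right) = 686 \left(- \frac{15}{28}\right) = - \frac{735}{2}$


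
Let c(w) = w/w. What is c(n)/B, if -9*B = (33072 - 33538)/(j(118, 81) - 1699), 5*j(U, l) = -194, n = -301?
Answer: -78201/2330 ≈ -33.563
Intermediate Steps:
j(U, l) = -194/5 (j(U, l) = (1/5)*(-194) = -194/5)
c(w) = 1
B = -2330/78201 (B = -(33072 - 33538)/(9*(-194/5 - 1699)) = -(-466)/(9*(-8689/5)) = -(-466)*(-5)/(9*8689) = -1/9*2330/8689 = -2330/78201 ≈ -0.029795)
c(n)/B = 1/(-2330/78201) = 1*(-78201/2330) = -78201/2330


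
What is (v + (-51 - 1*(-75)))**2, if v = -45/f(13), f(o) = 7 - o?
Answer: 3969/4 ≈ 992.25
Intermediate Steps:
v = 15/2 (v = -45/(7 - 1*13) = -45/(7 - 13) = -45/(-6) = -45*(-1/6) = 15/2 ≈ 7.5000)
(v + (-51 - 1*(-75)))**2 = (15/2 + (-51 - 1*(-75)))**2 = (15/2 + (-51 + 75))**2 = (15/2 + 24)**2 = (63/2)**2 = 3969/4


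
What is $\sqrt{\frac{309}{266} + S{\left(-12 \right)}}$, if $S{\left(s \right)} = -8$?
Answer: $\frac{i \sqrt{483854}}{266} \approx 2.615 i$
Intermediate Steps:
$\sqrt{\frac{309}{266} + S{\left(-12 \right)}} = \sqrt{\frac{309}{266} - 8} = \sqrt{- \frac{1819}{266}} = \frac{i \sqrt{483854}}{266}$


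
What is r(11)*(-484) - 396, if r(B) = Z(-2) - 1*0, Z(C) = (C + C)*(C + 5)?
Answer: 5412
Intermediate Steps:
Z(C) = 2*C*(5 + C) (Z(C) = (2*C)*(5 + C) = 2*C*(5 + C))
r(B) = -12 (r(B) = 2*(-2)*(5 - 2) - 1*0 = 2*(-2)*3 + 0 = -12 + 0 = -12)
r(11)*(-484) - 396 = -12*(-484) - 396 = 5808 - 396 = 5412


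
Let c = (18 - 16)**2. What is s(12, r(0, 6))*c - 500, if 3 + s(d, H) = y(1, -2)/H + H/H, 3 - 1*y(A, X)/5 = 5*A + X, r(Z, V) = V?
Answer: -508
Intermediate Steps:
y(A, X) = 15 - 25*A - 5*X (y(A, X) = 15 - 5*(5*A + X) = 15 - 5*(X + 5*A) = 15 + (-25*A - 5*X) = 15 - 25*A - 5*X)
c = 4 (c = 2**2 = 4)
s(d, H) = -2 (s(d, H) = -3 + ((15 - 25*1 - 5*(-2))/H + H/H) = -3 + ((15 - 25 + 10)/H + 1) = -3 + (0/H + 1) = -3 + (0 + 1) = -3 + 1 = -2)
s(12, r(0, 6))*c - 500 = -2*4 - 500 = -8 - 500 = -508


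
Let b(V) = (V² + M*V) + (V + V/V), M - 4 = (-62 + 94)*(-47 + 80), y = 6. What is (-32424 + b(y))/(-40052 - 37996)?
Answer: 26021/78048 ≈ 0.33340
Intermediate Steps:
M = 1060 (M = 4 + (-62 + 94)*(-47 + 80) = 4 + 32*33 = 4 + 1056 = 1060)
b(V) = 1 + V² + 1061*V (b(V) = (V² + 1060*V) + (V + V/V) = (V² + 1060*V) + (V + 1) = (V² + 1060*V) + (1 + V) = 1 + V² + 1061*V)
(-32424 + b(y))/(-40052 - 37996) = (-32424 + (1 + 6² + 1061*6))/(-40052 - 37996) = (-32424 + (1 + 36 + 6366))/(-78048) = (-32424 + 6403)*(-1/78048) = -26021*(-1/78048) = 26021/78048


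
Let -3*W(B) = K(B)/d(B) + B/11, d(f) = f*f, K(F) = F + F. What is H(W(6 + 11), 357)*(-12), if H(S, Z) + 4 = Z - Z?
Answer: 48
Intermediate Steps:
K(F) = 2*F
d(f) = f²
W(B) = -2/(3*B) - B/33 (W(B) = -((2*B)/(B²) + B/11)/3 = -((2*B)/B² + B*(1/11))/3 = -(2/B + B/11)/3 = -2/(3*B) - B/33)
H(S, Z) = -4 (H(S, Z) = -4 + (Z - Z) = -4 + 0 = -4)
H(W(6 + 11), 357)*(-12) = -4*(-12) = 48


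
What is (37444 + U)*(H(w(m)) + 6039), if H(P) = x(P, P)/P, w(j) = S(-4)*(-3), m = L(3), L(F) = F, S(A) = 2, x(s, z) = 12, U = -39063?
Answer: -9773903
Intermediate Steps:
m = 3
w(j) = -6 (w(j) = 2*(-3) = -6)
H(P) = 12/P
(37444 + U)*(H(w(m)) + 6039) = (37444 - 39063)*(12/(-6) + 6039) = -1619*(12*(-⅙) + 6039) = -1619*(-2 + 6039) = -1619*6037 = -9773903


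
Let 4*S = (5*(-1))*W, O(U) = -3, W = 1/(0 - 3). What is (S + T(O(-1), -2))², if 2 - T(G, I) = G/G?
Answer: 289/144 ≈ 2.0069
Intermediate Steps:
W = -⅓ (W = 1/(-3) = -⅓ ≈ -0.33333)
S = 5/12 (S = ((5*(-1))*(-⅓))/4 = (-5*(-⅓))/4 = (¼)*(5/3) = 5/12 ≈ 0.41667)
T(G, I) = 1 (T(G, I) = 2 - G/G = 2 - 1*1 = 2 - 1 = 1)
(S + T(O(-1), -2))² = (5/12 + 1)² = (17/12)² = 289/144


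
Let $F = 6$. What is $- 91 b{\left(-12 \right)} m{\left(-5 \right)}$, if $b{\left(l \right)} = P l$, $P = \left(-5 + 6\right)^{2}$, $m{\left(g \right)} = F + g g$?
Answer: $33852$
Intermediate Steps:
$m{\left(g \right)} = 6 + g^{2}$ ($m{\left(g \right)} = 6 + g g = 6 + g^{2}$)
$P = 1$ ($P = 1^{2} = 1$)
$b{\left(l \right)} = l$ ($b{\left(l \right)} = 1 l = l$)
$- 91 b{\left(-12 \right)} m{\left(-5 \right)} = \left(-91\right) \left(-12\right) \left(6 + \left(-5\right)^{2}\right) = 1092 \left(6 + 25\right) = 1092 \cdot 31 = 33852$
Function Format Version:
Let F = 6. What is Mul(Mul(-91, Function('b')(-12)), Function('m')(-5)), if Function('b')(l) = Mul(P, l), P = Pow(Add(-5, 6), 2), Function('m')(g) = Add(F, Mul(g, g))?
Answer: 33852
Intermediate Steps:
Function('m')(g) = Add(6, Pow(g, 2)) (Function('m')(g) = Add(6, Mul(g, g)) = Add(6, Pow(g, 2)))
P = 1 (P = Pow(1, 2) = 1)
Function('b')(l) = l (Function('b')(l) = Mul(1, l) = l)
Mul(Mul(-91, Function('b')(-12)), Function('m')(-5)) = Mul(Mul(-91, -12), Add(6, Pow(-5, 2))) = Mul(1092, Add(6, 25)) = Mul(1092, 31) = 33852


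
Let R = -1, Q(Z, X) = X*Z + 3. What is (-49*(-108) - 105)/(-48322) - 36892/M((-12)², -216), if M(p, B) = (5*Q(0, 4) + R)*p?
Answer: -224144027/12177144 ≈ -18.407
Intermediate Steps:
Q(Z, X) = 3 + X*Z
M(p, B) = 14*p (M(p, B) = (5*(3 + 4*0) - 1)*p = (5*(3 + 0) - 1)*p = (5*3 - 1)*p = (15 - 1)*p = 14*p)
(-49*(-108) - 105)/(-48322) - 36892/M((-12)², -216) = (-49*(-108) - 105)/(-48322) - 36892/(14*(-12)²) = (5292 - 105)*(-1/48322) - 36892/(14*144) = 5187*(-1/48322) - 36892/2016 = -5187/48322 - 36892*1/2016 = -5187/48322 - 9223/504 = -224144027/12177144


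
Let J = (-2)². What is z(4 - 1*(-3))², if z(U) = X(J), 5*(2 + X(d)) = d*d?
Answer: 36/25 ≈ 1.4400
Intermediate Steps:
J = 4
X(d) = -2 + d²/5 (X(d) = -2 + (d*d)/5 = -2 + d²/5)
z(U) = 6/5 (z(U) = -2 + (⅕)*4² = -2 + (⅕)*16 = -2 + 16/5 = 6/5)
z(4 - 1*(-3))² = (6/5)² = 36/25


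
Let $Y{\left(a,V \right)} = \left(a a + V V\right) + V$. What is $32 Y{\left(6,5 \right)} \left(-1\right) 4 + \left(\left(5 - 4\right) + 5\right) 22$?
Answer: $-8316$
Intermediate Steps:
$Y{\left(a,V \right)} = V + V^{2} + a^{2}$ ($Y{\left(a,V \right)} = \left(a^{2} + V^{2}\right) + V = \left(V^{2} + a^{2}\right) + V = V + V^{2} + a^{2}$)
$32 Y{\left(6,5 \right)} \left(-1\right) 4 + \left(\left(5 - 4\right) + 5\right) 22 = 32 \left(5 + 5^{2} + 6^{2}\right) \left(-1\right) 4 + \left(\left(5 - 4\right) + 5\right) 22 = 32 \left(5 + 25 + 36\right) \left(-1\right) 4 + \left(1 + 5\right) 22 = 32 \cdot 66 \left(-1\right) 4 + 6 \cdot 22 = 32 \left(\left(-66\right) 4\right) + 132 = 32 \left(-264\right) + 132 = -8448 + 132 = -8316$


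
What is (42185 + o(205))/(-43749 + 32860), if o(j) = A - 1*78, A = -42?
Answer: -42065/10889 ≈ -3.8631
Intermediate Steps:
o(j) = -120 (o(j) = -42 - 1*78 = -42 - 78 = -120)
(42185 + o(205))/(-43749 + 32860) = (42185 - 120)/(-43749 + 32860) = 42065/(-10889) = 42065*(-1/10889) = -42065/10889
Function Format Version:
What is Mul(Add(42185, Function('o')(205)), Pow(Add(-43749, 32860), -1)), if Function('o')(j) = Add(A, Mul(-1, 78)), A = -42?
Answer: Rational(-42065, 10889) ≈ -3.8631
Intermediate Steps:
Function('o')(j) = -120 (Function('o')(j) = Add(-42, Mul(-1, 78)) = Add(-42, -78) = -120)
Mul(Add(42185, Function('o')(205)), Pow(Add(-43749, 32860), -1)) = Mul(Add(42185, -120), Pow(Add(-43749, 32860), -1)) = Mul(42065, Pow(-10889, -1)) = Mul(42065, Rational(-1, 10889)) = Rational(-42065, 10889)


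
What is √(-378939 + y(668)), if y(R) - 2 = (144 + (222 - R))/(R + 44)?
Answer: I*√12006253347/178 ≈ 615.58*I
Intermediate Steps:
y(R) = 2 + (366 - R)/(44 + R) (y(R) = 2 + (144 + (222 - R))/(R + 44) = 2 + (366 - R)/(44 + R))
√(-378939 + y(668)) = √(-378939 + (454 + 668)/(44 + 668)) = √(-378939 + 1122/712) = √(-378939 + (1/712)*1122) = √(-378939 + 561/356) = √(-134901723/356) = I*√12006253347/178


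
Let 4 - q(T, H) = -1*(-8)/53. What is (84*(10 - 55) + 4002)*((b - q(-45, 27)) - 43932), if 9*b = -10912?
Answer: -1593644464/159 ≈ -1.0023e+7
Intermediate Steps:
q(T, H) = 204/53 (q(T, H) = 4 - (-1*(-8))/53 = 4 - 8/53 = 204/53)
b = -10912/9 (b = (⅑)*(-10912) = -10912/9 ≈ -1212.4)
(84*(10 - 55) + 4002)*((b - q(-45, 27)) - 43932) = (84*(10 - 55) + 4002)*((-10912/9 - 1*204/53) - 43932) = (84*(-45) + 4002)*((-10912/9 - 204/53) - 43932) = (-3780 + 4002)*(-580172/477 - 43932) = 222*(-21535736/477) = -1593644464/159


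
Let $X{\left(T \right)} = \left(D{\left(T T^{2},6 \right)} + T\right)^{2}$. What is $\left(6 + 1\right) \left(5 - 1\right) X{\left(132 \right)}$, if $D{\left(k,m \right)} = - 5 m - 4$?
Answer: $268912$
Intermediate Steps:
$D{\left(k,m \right)} = -4 - 5 m$
$X{\left(T \right)} = \left(-34 + T\right)^{2}$ ($X{\left(T \right)} = \left(\left(-4 - 30\right) + T\right)^{2} = \left(-34 + T\right)^{2}$)
$\left(6 + 1\right) \left(5 - 1\right) X{\left(132 \right)} = \left(6 + 1\right) \left(5 - 1\right) \left(-34 + 132\right)^{2} = 7 \cdot 4 \cdot 98^{2} = 28 \cdot 9604 = 268912$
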